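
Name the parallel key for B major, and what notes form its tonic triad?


Step by step:
Parallel keys share the same tonic but differ in mode
B major → parallel is B minor
Tonic triad of B minor = B D F#
= B minor; triad = B D F#


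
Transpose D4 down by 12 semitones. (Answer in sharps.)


Let's work it out.
D4: chromatic position 2 in octave 4 → absolute = 4×12 + 2 = 50
Transpose down 12: 50 - 12 = 38
38 = 3×12 + 2 → D in octave 3
Result = D3


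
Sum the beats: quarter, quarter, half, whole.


Reasoning:
Beat values:
  quarter = 1 beat
  quarter = 1 beat
  half = 2 beats
  whole = 4 beats
Sum = 1 + 1 + 2 + 4
= 8 beats


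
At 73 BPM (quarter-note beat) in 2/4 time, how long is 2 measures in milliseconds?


Quarter-note beat duration = 60000 / 73 ms
Beats per measure (2/4) = 2
One measure = 2 × 60000 / 73 = 120000 / 73 ms
2 measures = 2 × 120000 / 73 = 240000 / 73
= 3287.7 ms


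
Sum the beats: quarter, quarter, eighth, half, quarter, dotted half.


Solution.
Beat values:
  quarter = 1 beat
  quarter = 1 beat
  eighth = 0.5 beats
  half = 2 beats
  quarter = 1 beat
  dotted half = 3 beats
Sum = 1 + 1 + 0.5 + 2 + 1 + 3
= 8.5 beats


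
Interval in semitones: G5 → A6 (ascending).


Reasoning:
Absolute semitone position = octave×12 + chromatic position
G5: 5×12 + 7 = 67
A6: 6×12 + 9 = 81
Difference = 81 - 67 = 14
= 14 semitones


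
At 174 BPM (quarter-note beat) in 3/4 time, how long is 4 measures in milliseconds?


Quarter-note beat duration = 60000 / 174 ms
Beats per measure (3/4) = 3
One measure = 3 × 60000 / 174 = 180000 / 174 ms
4 measures = 4 × 180000 / 174 = 720000 / 174
= 4137.9 ms


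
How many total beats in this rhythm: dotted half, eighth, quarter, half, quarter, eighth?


Solution.
Beat values:
  dotted half = 3 beats
  eighth = 0.5 beats
  quarter = 1 beat
  half = 2 beats
  quarter = 1 beat
  eighth = 0.5 beats
Sum = 3 + 0.5 + 1 + 2 + 1 + 0.5
= 8 beats


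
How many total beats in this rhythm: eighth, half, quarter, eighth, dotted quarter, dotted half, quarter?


Beat values:
  eighth = 0.5 beats
  half = 2 beats
  quarter = 1 beat
  eighth = 0.5 beats
  dotted quarter = 1.5 beats
  dotted half = 3 beats
  quarter = 1 beat
Sum = 0.5 + 2 + 1 + 0.5 + 1.5 + 3 + 1
= 9.5 beats


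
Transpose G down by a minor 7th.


Step by step:
minor 7th: 7 letter names, 10 semitones
Letter: G - 6 → A
Pitch: G - 10 semitones, spelled as an A → A
= A


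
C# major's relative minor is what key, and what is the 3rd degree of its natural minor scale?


Working:
The relative minor shares the major's key signature and starts on its 6th degree
6th degree = a major 6th above the tonic; a major 6th above C# is A#
→ relative minor of C# major is A# minor
A# natural minor scale: A# B# C# D# E# F# G#
= A# minor; 3rd degree = C#


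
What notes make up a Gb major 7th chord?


Major 7th chord = root + major 3rd + perfect 5th + major 7th
Seventh chords stack in thirds, so the letter names are G-B-D-F
Root: Gb
Major 3rd above Gb: Bb
Perfect 5th above Gb: Db
Major 7th above Gb: F
Chord = Gb Bb Db F


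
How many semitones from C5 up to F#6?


Absolute semitone position = octave×12 + chromatic position
C5: 5×12 + 0 = 60
F#6: 6×12 + 6 = 78
Difference = 78 - 60 = 18
= 18 semitones


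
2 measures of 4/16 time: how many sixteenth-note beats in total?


Step by step:
Time signature 4/16: the bottom number 16 means the sixteenth note gets one count
The top number 4 means 4 sixteenth-note beats per measure
Total = 4 × 2 measures
= 8 sixteenth-note beats


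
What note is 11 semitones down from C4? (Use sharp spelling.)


Working:
C4: chromatic position 0 in octave 4 → absolute = 4×12 + 0 = 48
Transpose down 11: 48 - 11 = 37
37 = 3×12 + 1 → C# in octave 3
Result = C#3


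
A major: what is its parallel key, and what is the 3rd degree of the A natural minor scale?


Working:
Parallel keys share the same tonic but differ in mode
A major → parallel is A minor
A natural minor scale: A B C D E F G
= A minor; 3rd degree = C


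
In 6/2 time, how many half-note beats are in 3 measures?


Time signature 6/2: the bottom number 2 means the half note gets one count
The top number 6 means 6 half-note beats per measure
Total = 6 × 3 measures
= 18 half-note beats


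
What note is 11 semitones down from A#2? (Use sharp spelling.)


A#2: chromatic position 10 in octave 2 → absolute = 2×12 + 10 = 34
Transpose down 11: 34 - 11 = 23
23 = 1×12 + 11 → B in octave 1
Result = B1


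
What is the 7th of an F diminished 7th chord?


Diminished 7th chord = root + minor 3rd + diminished 5th + diminished 7th
Seventh chords stack in thirds, so the letter names are F-A-C-E
Root: F
Minor 3rd above F: Ab
Diminished 5th above F: Cb
Diminished 7th above F: Ebb
The 7th = Ebb


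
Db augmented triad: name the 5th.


Let's work it out.
Augmented triad = root + major 3rd (4 semitones) + augmented 5th (8 semitones)
A triad on Db stacks thirds, so the chord tones use letter names D-F-A
Root: Db
Major 3rd above Db: F
Augmented 5th above Db: A
The 5th = A


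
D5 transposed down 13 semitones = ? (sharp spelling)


Let's work it out.
D5: chromatic position 2 in octave 5 → absolute = 5×12 + 2 = 62
Transpose down 13: 62 - 13 = 49
49 = 4×12 + 1 → C# in octave 4
Result = C#4


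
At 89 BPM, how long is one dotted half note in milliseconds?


Step by step:
One quarter-note beat = 60000 / BPM = 60000 / 89 ms
Dotted half note = 3 × quarter note
Duration = 3 × 60000 / 89 = 180000 / 89
= 2022.5 ms


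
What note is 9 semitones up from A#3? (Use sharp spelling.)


Solution.
A#3: chromatic position 10 in octave 3 → absolute = 3×12 + 10 = 46
Transpose up 9: 46 + 9 = 55
55 = 4×12 + 7 → G in octave 4
Result = G4


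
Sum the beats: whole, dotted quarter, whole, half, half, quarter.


Step by step:
Beat values:
  whole = 4 beats
  dotted quarter = 1.5 beats
  whole = 4 beats
  half = 2 beats
  half = 2 beats
  quarter = 1 beat
Sum = 4 + 1.5 + 4 + 2 + 2 + 1
= 14.5 beats


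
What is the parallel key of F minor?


Parallel keys share the same tonic but differ in mode
F minor → parallel is F major
= F major


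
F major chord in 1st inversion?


Reasoning:
Root position: F A C
1st inversion: move root up an octave
Bass note: A
Notes (bottom to top) = A C F


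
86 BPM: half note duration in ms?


One quarter-note beat = 60000 / BPM = 60000 / 86 ms
Half note = 2 × quarter note
Duration = 2 × 60000 / 86 = 120000 / 86
= 1395.3 ms


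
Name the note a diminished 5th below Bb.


Working:
A 5th spans 5 letter names, so from B we land on E
A diminished 5th = 6 semitones below Bb
Spell E at that pitch: E
= E


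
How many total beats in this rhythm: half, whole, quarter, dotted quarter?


Beat values:
  half = 2 beats
  whole = 4 beats
  quarter = 1 beat
  dotted quarter = 1.5 beats
Sum = 2 + 4 + 1 + 1.5
= 8.5 beats


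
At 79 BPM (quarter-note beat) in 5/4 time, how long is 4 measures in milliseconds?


Reasoning:
Quarter-note beat duration = 60000 / 79 ms
Beats per measure (5/4) = 5
One measure = 5 × 60000 / 79 = 300000 / 79 ms
4 measures = 4 × 300000 / 79 = 1200000 / 79
= 15189.9 ms


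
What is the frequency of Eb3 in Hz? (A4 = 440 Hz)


Reasoning:
f = 440 × 2^(n/12) where n = semitones from A4
Eb3: -18 semitones from A4
f = 440 × 2^(-18/12)
f = 155.56 Hz


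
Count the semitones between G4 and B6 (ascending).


Working:
Absolute semitone position = octave×12 + chromatic position
G4: 4×12 + 7 = 55
B6: 6×12 + 11 = 83
Difference = 83 - 55 = 28
= 28 semitones


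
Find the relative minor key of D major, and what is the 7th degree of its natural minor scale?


Step by step:
The relative minor shares the major's key signature and starts on its 6th degree
6th degree = a major 6th above the tonic; a major 6th above D is B
→ relative minor of D major is B minor
B natural minor scale: B C# D E F# G A
= B minor; 7th degree = A


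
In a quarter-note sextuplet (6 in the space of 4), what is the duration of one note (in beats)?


Reasoning:
Sextuplet: 6 notes occupy the space of 4 quarter notes
Space = 4 × 1 = 4 beats
Each sextuplet note = 4 / 6 = 2/3 beats
= 2/3 beats


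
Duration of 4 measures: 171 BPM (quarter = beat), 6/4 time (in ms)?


Step by step:
Quarter-note beat duration = 60000 / 171 ms
Beats per measure (6/4) = 6
One measure = 6 × 60000 / 171 = 360000 / 171 ms
4 measures = 4 × 360000 / 171 = 1440000 / 171
= 8421.1 ms


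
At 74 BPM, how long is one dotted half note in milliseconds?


Solution.
One quarter-note beat = 60000 / BPM = 60000 / 74 ms
Dotted half note = 3 × quarter note
Duration = 3 × 60000 / 74 = 180000 / 74
= 2432.4 ms


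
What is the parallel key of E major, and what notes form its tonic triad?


Working:
Parallel keys share the same tonic but differ in mode
E major → parallel is E minor
Tonic triad of E minor = E G B
= E minor; triad = E G B


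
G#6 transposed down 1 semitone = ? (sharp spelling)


Let's work it out.
G#6: chromatic position 8 in octave 6 → absolute = 6×12 + 8 = 80
Transpose down 1: 80 - 1 = 79
79 = 6×12 + 7 → G in octave 6
Result = G6


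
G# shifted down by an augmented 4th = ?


augmented 4th: 4 letter names, 6 semitones
Letter: G - 3 → D
Pitch: G# - 6 semitones, spelled as a D → D
= D


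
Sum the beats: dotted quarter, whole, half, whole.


Working:
Beat values:
  dotted quarter = 1.5 beats
  whole = 4 beats
  half = 2 beats
  whole = 4 beats
Sum = 1.5 + 4 + 2 + 4
= 11.5 beats


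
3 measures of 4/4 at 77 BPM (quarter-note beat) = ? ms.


Working:
Quarter-note beat duration = 60000 / 77 ms
Beats per measure (4/4) = 4
One measure = 4 × 60000 / 77 = 240000 / 77 ms
3 measures = 3 × 240000 / 77 = 720000 / 77
= 9350.6 ms


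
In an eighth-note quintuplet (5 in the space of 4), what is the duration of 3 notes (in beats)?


Let's work it out.
Quintuplet: 5 notes occupy the space of 4 eighth notes
Space = 4 × 1/2 = 2 beats
Each quintuplet note = 2 / 5 = 2/5 beats
3 notes = 3 × 2/5 = 6/5
= 6/5 beats


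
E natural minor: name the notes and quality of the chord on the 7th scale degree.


Let's work it out.
E natural minor scale: E F# G A B C D
Diatonic triad on degree 7 stacks scale notes 7, 2, 4: D F# A
D→F# = 4 semitones; D→A = 7 semitones → major triad
= D F# A (major)


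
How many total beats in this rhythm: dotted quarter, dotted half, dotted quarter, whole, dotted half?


Reasoning:
Beat values:
  dotted quarter = 1.5 beats
  dotted half = 3 beats
  dotted quarter = 1.5 beats
  whole = 4 beats
  dotted half = 3 beats
Sum = 1.5 + 3 + 1.5 + 4 + 3
= 13 beats


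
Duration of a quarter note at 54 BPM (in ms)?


Step by step:
One quarter-note beat = 60000 / BPM = 60000 / 54 ms
Duration = 60000 / 54
= 1111.1 ms


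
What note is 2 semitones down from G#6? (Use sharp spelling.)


G#6: chromatic position 8 in octave 6 → absolute = 6×12 + 8 = 80
Transpose down 2: 80 - 2 = 78
78 = 6×12 + 6 → F# in octave 6
Result = F#6


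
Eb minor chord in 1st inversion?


Reasoning:
Root position: Eb Gb Bb
1st inversion: move root up an octave
Bass note: Gb
Notes (bottom to top) = Gb Bb Eb


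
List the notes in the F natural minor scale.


Reasoning:
Natural minor scale pattern: W-H-W-W-H-W-W (2-1-2-2-1-2-2 semitones)
Starting from F:
  F + 2 semitones → G
  G + 1 semitone → Ab
  Ab + 2 semitones → Bb
  Bb + 2 semitones → C
  C + 1 semitone → Db
  Db + 2 semitones → Eb
  Eb + 2 semitones → F
Scale = F G Ab Bb C Db Eb


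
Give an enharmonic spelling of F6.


Reasoning:
Enharmonic notes sound the same pitch but are spelled with different letter names
F and Gbb name the same pitch class
= Gbb6


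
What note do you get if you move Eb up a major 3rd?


major 3rd: 3 letter names, 4 semitones
Letter: E + 2 → G
Pitch: Eb + 4 semitones, spelled as a G → G
= G


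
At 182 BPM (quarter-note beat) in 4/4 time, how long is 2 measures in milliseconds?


Quarter-note beat duration = 60000 / 182 ms
Beats per measure (4/4) = 4
One measure = 4 × 60000 / 182 = 240000 / 182 ms
2 measures = 2 × 240000 / 182 = 480000 / 182
= 2637.4 ms


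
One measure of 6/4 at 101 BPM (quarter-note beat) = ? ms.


Step by step:
Quarter-note beat duration = 60000 / 101 ms
Beats per measure (6/4) = 6
One measure = 6 × 60000 / 101 = 360000 / 101 ms
= 3564.4 ms


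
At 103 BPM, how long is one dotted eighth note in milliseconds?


Solution.
One quarter-note beat = 60000 / BPM = 60000 / 103 ms
Dotted eighth note = 3/4 × quarter note
Duration = 3/4 × 60000 / 103 = 45000 / 103
= 436.9 ms


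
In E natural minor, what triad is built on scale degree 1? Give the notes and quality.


E natural minor scale: E F# G A B C D
Diatonic triad on degree 1 stacks scale notes 1, 3, 5: E G B
E→G = 3 semitones; E→B = 7 semitones → minor triad
= E G B (minor)


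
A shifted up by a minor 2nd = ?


Solution.
minor 2nd: 2 letter names, 1 semitones
Letter: A + 1 → B
Pitch: A + 1 semitones, spelled as a B → Bb
= Bb


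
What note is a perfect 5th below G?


Reasoning:
A 5th spans 5 letter names, so from G we land on C
A perfect 5th = 7 semitones below G
Spell C at that pitch: C
= C


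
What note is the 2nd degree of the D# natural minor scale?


Reasoning:
Natural minor scale pattern: W-H-W-W-H-W-W (2-1-2-2-1-2-2 semitones)
Starting from D#:
  D# + 2 semitones → E#
  E# + 1 semitone → F#
  F# + 2 semitones → G#
  G# + 2 semitones → A#
  A# + 1 semitone → B
  B + 2 semitones → C#
  C# + 2 semitones → D#
Scale: D# E# F# G# A# B C#
Degree 2 = E#


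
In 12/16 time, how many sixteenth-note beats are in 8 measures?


Let's work it out.
Time signature 12/16: the bottom number 16 means the sixteenth note gets one count
The top number 12 means 12 sixteenth-note beats per measure
Total = 12 × 8 measures
= 96 sixteenth-note beats


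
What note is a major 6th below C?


Reasoning:
A 6th spans 6 letter names, so from C we land on E
A major 6th = 9 semitones below C
Spell E at that pitch: Eb
= Eb


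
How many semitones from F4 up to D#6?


Absolute semitone position = octave×12 + chromatic position
F4: 4×12 + 5 = 53
D#6: 6×12 + 3 = 75
Difference = 75 - 53 = 22
= 22 semitones


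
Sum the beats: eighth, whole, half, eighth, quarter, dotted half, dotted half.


Solution.
Beat values:
  eighth = 0.5 beats
  whole = 4 beats
  half = 2 beats
  eighth = 0.5 beats
  quarter = 1 beat
  dotted half = 3 beats
  dotted half = 3 beats
Sum = 0.5 + 4 + 2 + 0.5 + 1 + 3 + 3
= 14 beats


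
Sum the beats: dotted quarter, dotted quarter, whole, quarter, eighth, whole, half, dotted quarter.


Beat values:
  dotted quarter = 1.5 beats
  dotted quarter = 1.5 beats
  whole = 4 beats
  quarter = 1 beat
  eighth = 0.5 beats
  whole = 4 beats
  half = 2 beats
  dotted quarter = 1.5 beats
Sum = 1.5 + 1.5 + 4 + 1 + 0.5 + 4 + 2 + 1.5
= 16 beats


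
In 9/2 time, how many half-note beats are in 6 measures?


Solution.
Time signature 9/2: the bottom number 2 means the half note gets one count
The top number 9 means 9 half-note beats per measure
Total = 9 × 6 measures
= 54 half-note beats


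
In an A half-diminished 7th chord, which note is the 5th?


Let's work it out.
Half-diminished 7th chord = root + minor 3rd + diminished 5th + minor 7th
Seventh chords stack in thirds, so the letter names are A-C-E-G
Root: A
Minor 3rd above A: C
Diminished 5th above A: Eb
Minor 7th above A: G
The 5th = Eb


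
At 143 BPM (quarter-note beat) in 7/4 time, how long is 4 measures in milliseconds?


Working:
Quarter-note beat duration = 60000 / 143 ms
Beats per measure (7/4) = 7
One measure = 7 × 60000 / 143 = 420000 / 143 ms
4 measures = 4 × 420000 / 143 = 1680000 / 143
= 11748.3 ms


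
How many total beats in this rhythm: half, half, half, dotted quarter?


Let's work it out.
Beat values:
  half = 2 beats
  half = 2 beats
  half = 2 beats
  dotted quarter = 1.5 beats
Sum = 2 + 2 + 2 + 1.5
= 7.5 beats


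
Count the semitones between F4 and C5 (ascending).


Reasoning:
Absolute semitone position = octave×12 + chromatic position
F4: 4×12 + 5 = 53
C5: 5×12 + 0 = 60
Difference = 60 - 53 = 7
= 7 semitones


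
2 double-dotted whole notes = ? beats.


Solution.
Base whole note = 4 beats
Dot 1 adds half the previous value: +2
Dot 2 adds half the previous value: +1
One double-dotted whole = 4 + 2 + 1 = 7
2 of them = 2 × 7 = 14
= 14 beats


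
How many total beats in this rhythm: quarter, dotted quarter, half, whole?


Reasoning:
Beat values:
  quarter = 1 beat
  dotted quarter = 1.5 beats
  half = 2 beats
  whole = 4 beats
Sum = 1 + 1.5 + 2 + 4
= 8.5 beats


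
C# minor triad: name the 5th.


Minor triad = root + minor 3rd (3 semitones) + perfect 5th (7 semitones)
A triad on C# stacks thirds, so the chord tones use letter names C-E-G
Root: C#
Minor 3rd above C#: E
Perfect 5th above C#: G#
The 5th = G#


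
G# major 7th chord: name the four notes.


Let's work it out.
Major 7th chord = root + major 3rd + perfect 5th + major 7th
Seventh chords stack in thirds, so the letter names are G-B-D-F
Root: G#
Major 3rd above G#: B#
Perfect 5th above G#: D#
Major 7th above G#: F##
Chord = G# B# D# F##


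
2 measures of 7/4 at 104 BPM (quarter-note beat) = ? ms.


Quarter-note beat duration = 60000 / 104 ms
Beats per measure (7/4) = 7
One measure = 7 × 60000 / 104 = 420000 / 104 ms
2 measures = 2 × 420000 / 104 = 840000 / 104
= 8076.9 ms


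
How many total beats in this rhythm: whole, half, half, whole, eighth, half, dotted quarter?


Beat values:
  whole = 4 beats
  half = 2 beats
  half = 2 beats
  whole = 4 beats
  eighth = 0.5 beats
  half = 2 beats
  dotted quarter = 1.5 beats
Sum = 4 + 2 + 2 + 4 + 0.5 + 2 + 1.5
= 16 beats


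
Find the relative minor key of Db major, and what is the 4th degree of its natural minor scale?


Reasoning:
The relative minor shares the major's key signature and starts on its 6th degree
6th degree = a major 6th above the tonic; a major 6th above Db is Bb
→ relative minor of Db major is Bb minor
Bb natural minor scale: Bb C Db Eb F Gb Ab
= Bb minor; 4th degree = Eb


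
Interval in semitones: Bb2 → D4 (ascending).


Solution.
Absolute semitone position = octave×12 + chromatic position
Bb2: 2×12 + 10 = 34
D4: 4×12 + 2 = 50
Difference = 50 - 34 = 16
= 16 semitones


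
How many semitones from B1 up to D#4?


Let's work it out.
Absolute semitone position = octave×12 + chromatic position
B1: 1×12 + 11 = 23
D#4: 4×12 + 3 = 51
Difference = 51 - 23 = 28
= 28 semitones


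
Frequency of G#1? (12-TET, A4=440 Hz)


f = 440 × 2^(n/12) where n = semitones from A4
G#1: -37 semitones from A4
f = 440 × 2^(-37/12)
f = 51.91 Hz


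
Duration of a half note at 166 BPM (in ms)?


Step by step:
One quarter-note beat = 60000 / BPM = 60000 / 166 ms
Half note = 2 × quarter note
Duration = 2 × 60000 / 166 = 120000 / 166
= 722.9 ms


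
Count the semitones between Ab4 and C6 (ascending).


Working:
Absolute semitone position = octave×12 + chromatic position
Ab4: 4×12 + 8 = 56
C6: 6×12 + 0 = 72
Difference = 72 - 56 = 16
= 16 semitones


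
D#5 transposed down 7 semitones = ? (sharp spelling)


Reasoning:
D#5: chromatic position 3 in octave 5 → absolute = 5×12 + 3 = 63
Transpose down 7: 63 - 7 = 56
56 = 4×12 + 8 → G# in octave 4
Result = G#4


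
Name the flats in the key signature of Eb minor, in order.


Flat minor keys: A(0), D(1), G(2), C(3), F(4), Bb(5), Eb(6), Ab(7)
Eb minor has 6 flats
Order of flats: Bb Eb Ab Db Gb Cb Fb → first 6: Bb, Eb, Ab, Db, Gb, Cb
= Bb, Eb, Ab, Db, Gb, Cb


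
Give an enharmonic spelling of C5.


Working:
Enharmonic notes sound the same pitch but are spelled with different letter names
C and Dbb name the same pitch class
= Dbb5


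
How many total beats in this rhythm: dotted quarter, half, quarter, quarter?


Working:
Beat values:
  dotted quarter = 1.5 beats
  half = 2 beats
  quarter = 1 beat
  quarter = 1 beat
Sum = 1.5 + 2 + 1 + 1
= 5.5 beats


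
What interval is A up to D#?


Let's work it out.
Letter names: A → D spans 4 letter names → a 4th
Semitones: A → D# = 6 half-steps
A 4th of 6 semitones is an augmented 4th
= augmented 4th


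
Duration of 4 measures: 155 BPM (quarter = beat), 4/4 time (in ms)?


Step by step:
Quarter-note beat duration = 60000 / 155 ms
Beats per measure (4/4) = 4
One measure = 4 × 60000 / 155 = 240000 / 155 ms
4 measures = 4 × 240000 / 155 = 960000 / 155
= 6193.5 ms


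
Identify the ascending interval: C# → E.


Letter names: C → E spans 3 letter names → a 3rd
Semitones: C# → E = 3 half-steps
A 3rd of 3 semitones is a minor 3rd
= minor 3rd


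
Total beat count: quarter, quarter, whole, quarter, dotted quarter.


Working:
Beat values:
  quarter = 1 beat
  quarter = 1 beat
  whole = 4 beats
  quarter = 1 beat
  dotted quarter = 1.5 beats
Sum = 1 + 1 + 4 + 1 + 1.5
= 8.5 beats


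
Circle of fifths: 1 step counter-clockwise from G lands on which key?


Each counter-clockwise step moves down a perfect 5th (= up a perfect 4th)
From G: G → C
= C


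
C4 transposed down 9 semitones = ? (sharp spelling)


Working:
C4: chromatic position 0 in octave 4 → absolute = 4×12 + 0 = 48
Transpose down 9: 48 - 9 = 39
39 = 3×12 + 3 → D# in octave 3
Result = D#3


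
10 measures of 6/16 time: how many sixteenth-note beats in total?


Time signature 6/16: the bottom number 16 means the sixteenth note gets one count
The top number 6 means 6 sixteenth-note beats per measure
Total = 6 × 10 measures
= 60 sixteenth-note beats


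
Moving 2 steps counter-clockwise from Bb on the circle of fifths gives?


Working:
Each counter-clockwise step moves down a perfect 5th (= up a perfect 4th)
From Bb: Bb → Eb → Ab
= Ab


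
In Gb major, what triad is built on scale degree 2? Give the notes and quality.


Working:
Gb major scale: Gb Ab Bb Cb Db Eb F
Diatonic triad on degree 2 stacks scale notes 2, 4, 6: Ab Cb Eb
Ab→Cb = 3 semitones; Ab→Eb = 7 semitones → minor triad
= Ab Cb Eb (minor)


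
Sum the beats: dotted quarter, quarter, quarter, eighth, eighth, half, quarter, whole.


Let's work it out.
Beat values:
  dotted quarter = 1.5 beats
  quarter = 1 beat
  quarter = 1 beat
  eighth = 0.5 beats
  eighth = 0.5 beats
  half = 2 beats
  quarter = 1 beat
  whole = 4 beats
Sum = 1.5 + 1 + 1 + 0.5 + 0.5 + 2 + 1 + 4
= 11.5 beats


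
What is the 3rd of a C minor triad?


Solution.
Minor triad = root + minor 3rd (3 semitones) + perfect 5th (7 semitones)
A triad on C stacks thirds, so the chord tones use letter names C-E-G
Root: C
Minor 3rd above C: Eb
Perfect 5th above C: G
The 3rd = Eb


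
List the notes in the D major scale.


Major scale pattern: W-W-H-W-W-W-H (2-2-1-2-2-2-1 semitones)
Starting from D:
  D + 2 semitones → E
  E + 2 semitones → F#
  F# + 1 semitone → G
  G + 2 semitones → A
  A + 2 semitones → B
  B + 2 semitones → C#
  C# + 1 semitone → D
Scale = D E F# G A B C#


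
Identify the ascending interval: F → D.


Solution.
Letter names: F → D spans 6 letter names → a 6th
Semitones: F → D = 9 half-steps
A 6th of 9 semitones is a major 6th
= major 6th


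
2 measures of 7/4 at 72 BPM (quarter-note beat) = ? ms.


Solution.
Quarter-note beat duration = 60000 / 72 ms
Beats per measure (7/4) = 7
One measure = 7 × 60000 / 72 = 420000 / 72 ms
2 measures = 2 × 420000 / 72 = 840000 / 72
= 11666.7 ms


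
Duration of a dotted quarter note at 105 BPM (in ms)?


Step by step:
One quarter-note beat = 60000 / BPM = 60000 / 105 ms
Dotted quarter note = 3/2 × quarter note
Duration = 3/2 × 60000 / 105 = 90000 / 105
= 857.1 ms


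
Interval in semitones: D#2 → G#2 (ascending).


Absolute semitone position = octave×12 + chromatic position
D#2: 2×12 + 3 = 27
G#2: 2×12 + 8 = 32
Difference = 32 - 27 = 5
= 5 semitones


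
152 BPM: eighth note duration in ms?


One quarter-note beat = 60000 / BPM = 60000 / 152 ms
Eighth note = 1/2 × quarter note
Duration = 1/2 × 60000 / 152 = 30000 / 152
= 197.4 ms


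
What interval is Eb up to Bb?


Step by step:
Letter names: E → B spans 5 letter names → a 5th
Semitones: Eb → Bb = 7 half-steps
A 5th of 7 semitones is a perfect 5th
= perfect 5th


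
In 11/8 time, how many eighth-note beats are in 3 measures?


Time signature 11/8: the bottom number 8 means the eighth note gets one count
The top number 11 means 11 eighth-note beats per measure
Total = 11 × 3 measures
= 33 eighth-note beats


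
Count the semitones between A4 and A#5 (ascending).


Solution.
Absolute semitone position = octave×12 + chromatic position
A4: 4×12 + 9 = 57
A#5: 5×12 + 10 = 70
Difference = 70 - 57 = 13
= 13 semitones


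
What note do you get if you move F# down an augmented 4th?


Working:
augmented 4th: 4 letter names, 6 semitones
Letter: F - 3 → C
Pitch: F# - 6 semitones, spelled as a C → C
= C


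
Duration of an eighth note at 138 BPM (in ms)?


Step by step:
One quarter-note beat = 60000 / BPM = 60000 / 138 ms
Eighth note = 1/2 × quarter note
Duration = 1/2 × 60000 / 138 = 30000 / 138
= 217.4 ms


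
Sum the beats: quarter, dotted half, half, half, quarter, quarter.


Reasoning:
Beat values:
  quarter = 1 beat
  dotted half = 3 beats
  half = 2 beats
  half = 2 beats
  quarter = 1 beat
  quarter = 1 beat
Sum = 1 + 3 + 2 + 2 + 1 + 1
= 10 beats


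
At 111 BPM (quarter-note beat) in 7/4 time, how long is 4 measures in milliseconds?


Quarter-note beat duration = 60000 / 111 ms
Beats per measure (7/4) = 7
One measure = 7 × 60000 / 111 = 420000 / 111 ms
4 measures = 4 × 420000 / 111 = 1680000 / 111
= 15135.1 ms


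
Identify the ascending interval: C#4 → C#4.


Working:
Letter names: C → C spans 1 letter name → a unison
Semitones: C#4 → C#4 = 0 half-steps
A unison of 0 semitones is a perfect unison
= perfect unison


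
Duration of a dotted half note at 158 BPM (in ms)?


Step by step:
One quarter-note beat = 60000 / BPM = 60000 / 158 ms
Dotted half note = 3 × quarter note
Duration = 3 × 60000 / 158 = 180000 / 158
= 1139.2 ms


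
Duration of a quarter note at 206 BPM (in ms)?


One quarter-note beat = 60000 / BPM = 60000 / 206 ms
Duration = 60000 / 206
= 291.3 ms


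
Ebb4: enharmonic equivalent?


Enharmonic notes sound the same pitch but are spelled with different letter names
Ebb and D name the same pitch class
= D4


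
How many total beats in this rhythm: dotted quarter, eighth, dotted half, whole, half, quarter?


Step by step:
Beat values:
  dotted quarter = 1.5 beats
  eighth = 0.5 beats
  dotted half = 3 beats
  whole = 4 beats
  half = 2 beats
  quarter = 1 beat
Sum = 1.5 + 0.5 + 3 + 4 + 2 + 1
= 12 beats


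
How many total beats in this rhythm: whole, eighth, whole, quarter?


Beat values:
  whole = 4 beats
  eighth = 0.5 beats
  whole = 4 beats
  quarter = 1 beat
Sum = 4 + 0.5 + 4 + 1
= 9.5 beats


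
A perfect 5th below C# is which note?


A 5th spans 5 letter names, so from C we land on F
A perfect 5th = 7 semitones below C#
Spell F at that pitch: F#
= F#


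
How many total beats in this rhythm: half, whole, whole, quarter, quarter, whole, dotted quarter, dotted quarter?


Working:
Beat values:
  half = 2 beats
  whole = 4 beats
  whole = 4 beats
  quarter = 1 beat
  quarter = 1 beat
  whole = 4 beats
  dotted quarter = 1.5 beats
  dotted quarter = 1.5 beats
Sum = 2 + 4 + 4 + 1 + 1 + 4 + 1.5 + 1.5
= 19 beats


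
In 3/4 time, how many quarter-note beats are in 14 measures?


Reasoning:
Time signature 3/4: the bottom number 4 means the quarter note gets one count
The top number 3 means 3 quarter-note beats per measure
Total = 3 × 14 measures
= 42 quarter-note beats


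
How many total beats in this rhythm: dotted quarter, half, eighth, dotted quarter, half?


Step by step:
Beat values:
  dotted quarter = 1.5 beats
  half = 2 beats
  eighth = 0.5 beats
  dotted quarter = 1.5 beats
  half = 2 beats
Sum = 1.5 + 2 + 0.5 + 1.5 + 2
= 7.5 beats


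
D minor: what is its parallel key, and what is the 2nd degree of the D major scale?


Step by step:
Parallel keys share the same tonic but differ in mode
D minor → parallel is D major
D major scale: D E F# G A B C#
= D major; 2nd degree = E


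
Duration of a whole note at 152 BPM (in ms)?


Solution.
One quarter-note beat = 60000 / BPM = 60000 / 152 ms
Whole note = 4 × quarter note
Duration = 4 × 60000 / 152 = 240000 / 152
= 1578.9 ms


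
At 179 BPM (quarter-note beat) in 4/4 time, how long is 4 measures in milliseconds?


Working:
Quarter-note beat duration = 60000 / 179 ms
Beats per measure (4/4) = 4
One measure = 4 × 60000 / 179 = 240000 / 179 ms
4 measures = 4 × 240000 / 179 = 960000 / 179
= 5363.1 ms


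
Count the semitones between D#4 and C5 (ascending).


Solution.
Absolute semitone position = octave×12 + chromatic position
D#4: 4×12 + 3 = 51
C5: 5×12 + 0 = 60
Difference = 60 - 51 = 9
= 9 semitones


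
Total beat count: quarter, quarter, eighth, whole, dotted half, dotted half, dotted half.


Step by step:
Beat values:
  quarter = 1 beat
  quarter = 1 beat
  eighth = 0.5 beats
  whole = 4 beats
  dotted half = 3 beats
  dotted half = 3 beats
  dotted half = 3 beats
Sum = 1 + 1 + 0.5 + 4 + 3 + 3 + 3
= 15.5 beats


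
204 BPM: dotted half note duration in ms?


Step by step:
One quarter-note beat = 60000 / BPM = 60000 / 204 ms
Dotted half note = 3 × quarter note
Duration = 3 × 60000 / 204 = 180000 / 204
= 882.4 ms


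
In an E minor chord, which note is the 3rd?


Let's work it out.
Minor triad = root + minor 3rd (3 semitones) + perfect 5th (7 semitones)
A triad on E stacks thirds, so the chord tones use letter names E-G-B
Root: E
Minor 3rd above E: G
Perfect 5th above E: B
The 3rd = G


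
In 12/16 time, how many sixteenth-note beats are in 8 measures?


Reasoning:
Time signature 12/16: the bottom number 16 means the sixteenth note gets one count
The top number 12 means 12 sixteenth-note beats per measure
Total = 12 × 8 measures
= 96 sixteenth-note beats


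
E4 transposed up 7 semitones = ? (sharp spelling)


Solution.
E4: chromatic position 4 in octave 4 → absolute = 4×12 + 4 = 52
Transpose up 7: 52 + 7 = 59
59 = 4×12 + 11 → B in octave 4
Result = B4


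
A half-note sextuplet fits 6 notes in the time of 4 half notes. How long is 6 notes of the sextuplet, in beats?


Sextuplet: 6 notes occupy the space of 4 half notes
Space = 4 × 2 = 8 beats
Each sextuplet note = 8 / 6 = 4/3 beats
6 notes = 6 × 4/3 = 8
= 8 beats


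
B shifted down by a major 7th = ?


Step by step:
major 7th: 7 letter names, 11 semitones
Letter: B - 6 → C
Pitch: B - 11 semitones, spelled as a C → C
= C


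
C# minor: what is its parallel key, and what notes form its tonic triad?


Parallel keys share the same tonic but differ in mode
C# minor → parallel is C# major
Tonic triad of C# major = C# E# G#
= C# major; triad = C# E# G#


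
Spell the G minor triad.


Step by step:
Minor triad = root + minor 3rd (3 semitones) + perfect 5th (7 semitones)
A triad on G stacks thirds, so the chord tones use letter names G-B-D
Root: G
Minor 3rd above G: Bb
Perfect 5th above G: D
Chord = G Bb D


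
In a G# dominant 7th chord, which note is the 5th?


Solution.
Dominant 7th chord = root + major 3rd + perfect 5th + minor 7th
Seventh chords stack in thirds, so the letter names are G-B-D-F
Root: G#
Major 3rd above G#: B#
Perfect 5th above G#: D#
Minor 7th above G#: F#
The 5th = D#


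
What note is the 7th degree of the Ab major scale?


Major scale pattern: W-W-H-W-W-W-H (2-2-1-2-2-2-1 semitones)
Starting from Ab:
  Ab + 2 semitones → Bb
  Bb + 2 semitones → C
  C + 1 semitone → Db
  Db + 2 semitones → Eb
  Eb + 2 semitones → F
  F + 2 semitones → G
  G + 1 semitone → Ab
Scale: Ab Bb C Db Eb F G
Degree 7 = G


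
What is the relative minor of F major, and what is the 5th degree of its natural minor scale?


Working:
The relative minor shares the major's key signature and starts on its 6th degree
6th degree = a major 6th above the tonic; a major 6th above F is D
→ relative minor of F major is D minor
D natural minor scale: D E F G A Bb C
= D minor; 5th degree = A


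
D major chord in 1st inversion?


Reasoning:
Root position: D F# A
1st inversion: move root up an octave
Bass note: F#
Notes (bottom to top) = F# A D


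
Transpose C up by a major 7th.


major 7th: 7 letter names, 11 semitones
Letter: C + 6 → B
Pitch: C + 11 semitones, spelled as a B → B
= B


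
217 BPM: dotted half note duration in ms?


Step by step:
One quarter-note beat = 60000 / BPM = 60000 / 217 ms
Dotted half note = 3 × quarter note
Duration = 3 × 60000 / 217 = 180000 / 217
= 829.5 ms


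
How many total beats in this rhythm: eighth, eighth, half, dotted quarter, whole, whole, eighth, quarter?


Step by step:
Beat values:
  eighth = 0.5 beats
  eighth = 0.5 beats
  half = 2 beats
  dotted quarter = 1.5 beats
  whole = 4 beats
  whole = 4 beats
  eighth = 0.5 beats
  quarter = 1 beat
Sum = 0.5 + 0.5 + 2 + 1.5 + 4 + 4 + 0.5 + 1
= 14 beats


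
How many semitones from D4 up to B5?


Working:
Absolute semitone position = octave×12 + chromatic position
D4: 4×12 + 2 = 50
B5: 5×12 + 11 = 71
Difference = 71 - 50 = 21
= 21 semitones


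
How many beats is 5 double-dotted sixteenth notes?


Reasoning:
Base sixteenth note = 1/4 beats
Dot 1 adds half the previous value: +1/8
Dot 2 adds half the previous value: +1/16
One double-dotted sixteenth = 1/4 + 1/8 + 1/16 = 7/16
5 of them = 5 × 7/16 = 35/16
= 35/16 beats


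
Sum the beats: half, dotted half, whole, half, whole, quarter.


Beat values:
  half = 2 beats
  dotted half = 3 beats
  whole = 4 beats
  half = 2 beats
  whole = 4 beats
  quarter = 1 beat
Sum = 2 + 3 + 4 + 2 + 4 + 1
= 16 beats


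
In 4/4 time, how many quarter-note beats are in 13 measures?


Solution.
Time signature 4/4: the bottom number 4 means the quarter note gets one count
The top number 4 means 4 quarter-note beats per measure
Total = 4 × 13 measures
= 52 quarter-note beats


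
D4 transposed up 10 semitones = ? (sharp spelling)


Solution.
D4: chromatic position 2 in octave 4 → absolute = 4×12 + 2 = 50
Transpose up 10: 50 + 10 = 60
60 = 5×12 + 0 → C in octave 5
Result = C5


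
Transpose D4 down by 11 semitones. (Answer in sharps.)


D4: chromatic position 2 in octave 4 → absolute = 4×12 + 2 = 50
Transpose down 11: 50 - 11 = 39
39 = 3×12 + 3 → D# in octave 3
Result = D#3


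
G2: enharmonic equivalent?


Working:
Enharmonic notes sound the same pitch but are spelled with different letter names
G and F## name the same pitch class
= F##2


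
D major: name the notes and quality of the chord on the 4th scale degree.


Solution.
D major scale: D E F# G A B C#
Diatonic triad on degree 4 stacks scale notes 4, 6, 1: G B D
G→B = 4 semitones; G→D = 7 semitones → major triad
= G B D (major)


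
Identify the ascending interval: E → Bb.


Step by step:
Letter names: E → B spans 5 letter names → a 5th
Semitones: E → Bb = 6 half-steps
A 5th of 6 semitones is a diminished 5th
= diminished 5th


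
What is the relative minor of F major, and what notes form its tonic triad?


Reasoning:
The relative minor shares the major's key signature and starts on its 6th degree
6th degree = a major 6th above the tonic; a major 6th above F is D
→ relative minor of F major is D minor
Tonic triad of D minor = root + minor 3rd + perfect 5th = D F A
= D minor; triad = D F A


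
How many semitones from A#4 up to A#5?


Step by step:
Absolute semitone position = octave×12 + chromatic position
A#4: 4×12 + 10 = 58
A#5: 5×12 + 10 = 70
Difference = 70 - 58 = 12
= 12 semitones


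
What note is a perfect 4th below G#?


Solution.
A 4th spans 4 letter names, so from G we land on D
A perfect 4th = 5 semitones below G#
Spell D at that pitch: D#
= D#


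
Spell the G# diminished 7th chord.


Step by step:
Diminished 7th chord = root + minor 3rd + diminished 5th + diminished 7th
Seventh chords stack in thirds, so the letter names are G-B-D-F
Root: G#
Minor 3rd above G#: B
Diminished 5th above G#: D
Diminished 7th above G#: F
Chord = G# B D F


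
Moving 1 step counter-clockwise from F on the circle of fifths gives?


Reasoning:
Each counter-clockwise step moves down a perfect 5th (= up a perfect 4th)
From F: F → Bb
= Bb


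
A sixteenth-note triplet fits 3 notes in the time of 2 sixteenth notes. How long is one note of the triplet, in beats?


Reasoning:
Triplet: 3 notes occupy the space of 2 sixteenth notes
Space = 2 × 1/4 = 1/2 beats
Each triplet note = 1/2 / 3 = 1/6 beats
= 1/6 beats


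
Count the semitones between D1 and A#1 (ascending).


Working:
Absolute semitone position = octave×12 + chromatic position
D1: 1×12 + 2 = 14
A#1: 1×12 + 10 = 22
Difference = 22 - 14 = 8
= 8 semitones


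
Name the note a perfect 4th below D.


A 4th spans 4 letter names, so from D we land on A
A perfect 4th = 5 semitones below D
Spell A at that pitch: A
= A


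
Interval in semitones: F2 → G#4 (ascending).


Absolute semitone position = octave×12 + chromatic position
F2: 2×12 + 5 = 29
G#4: 4×12 + 8 = 56
Difference = 56 - 29 = 27
= 27 semitones


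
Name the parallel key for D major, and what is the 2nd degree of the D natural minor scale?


Reasoning:
Parallel keys share the same tonic but differ in mode
D major → parallel is D minor
D natural minor scale: D E F G A Bb C
= D minor; 2nd degree = E


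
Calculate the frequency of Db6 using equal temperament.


Working:
f = 440 × 2^(n/12) where n = semitones from A4
Db6: 16 semitones from A4
f = 440 × 2^(16/12)
f = 1108.73 Hz


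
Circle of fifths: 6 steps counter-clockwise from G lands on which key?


Each counter-clockwise step moves down a perfect 5th (= up a perfect 4th)
From G: G → C → F → Bb → Eb → Ab → Db
= Db


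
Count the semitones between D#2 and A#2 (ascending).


Absolute semitone position = octave×12 + chromatic position
D#2: 2×12 + 3 = 27
A#2: 2×12 + 10 = 34
Difference = 34 - 27 = 7
= 7 semitones


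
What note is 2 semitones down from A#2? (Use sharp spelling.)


Reasoning:
A#2: chromatic position 10 in octave 2 → absolute = 2×12 + 10 = 34
Transpose down 2: 34 - 2 = 32
32 = 2×12 + 8 → G# in octave 2
Result = G#2


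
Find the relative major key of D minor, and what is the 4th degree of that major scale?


Working:
The relative major shares the key signature and is a minor 3rd above the minor tonic
A minor 3rd above D is F
→ relative major of D minor is F major
F major scale: F G A Bb C D E
= F major; 4th degree = Bb


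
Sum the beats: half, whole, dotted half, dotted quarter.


Solution.
Beat values:
  half = 2 beats
  whole = 4 beats
  dotted half = 3 beats
  dotted quarter = 1.5 beats
Sum = 2 + 4 + 3 + 1.5
= 10.5 beats


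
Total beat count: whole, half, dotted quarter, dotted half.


Step by step:
Beat values:
  whole = 4 beats
  half = 2 beats
  dotted quarter = 1.5 beats
  dotted half = 3 beats
Sum = 4 + 2 + 1.5 + 3
= 10.5 beats


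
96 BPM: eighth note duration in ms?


Let's work it out.
One quarter-note beat = 60000 / BPM = 60000 / 96 ms
Eighth note = 1/2 × quarter note
Duration = 1/2 × 60000 / 96 = 30000 / 96
= 312.5 ms


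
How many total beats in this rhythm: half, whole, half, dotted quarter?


Step by step:
Beat values:
  half = 2 beats
  whole = 4 beats
  half = 2 beats
  dotted quarter = 1.5 beats
Sum = 2 + 4 + 2 + 1.5
= 9.5 beats
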